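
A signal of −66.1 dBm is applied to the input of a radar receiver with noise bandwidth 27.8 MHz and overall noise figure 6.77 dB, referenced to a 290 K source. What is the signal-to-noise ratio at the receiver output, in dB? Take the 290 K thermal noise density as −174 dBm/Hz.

26.7 dB

Noise floor: N = −174 + 10 log₁₀(B) + NF
10 log₁₀(2.78×10⁷) = 74.44 dB
N = −174 + 74.44 + 6.77 = −92.79 dBm
SNR = P_sig − N = −66.1 − (−92.79) = 26.69 dB → 26.7 dB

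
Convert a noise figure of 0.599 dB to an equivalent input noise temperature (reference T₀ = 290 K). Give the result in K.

42.9 K

F = 10^(0.599/10) = 1.14789
T_e = (F − 1)·T₀ = (1.14789 − 1) × 290 = 42.9 K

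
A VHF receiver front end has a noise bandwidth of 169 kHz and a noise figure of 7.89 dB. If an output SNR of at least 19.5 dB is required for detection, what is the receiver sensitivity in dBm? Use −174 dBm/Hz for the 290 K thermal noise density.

Sensitivity = −174 + 10 log₁₀(B) + NF + SNR_min
= −174 + 52.28 + 7.89 + 19.5
= −94.33 dBm → −94.3 dBm

−94.3 dBm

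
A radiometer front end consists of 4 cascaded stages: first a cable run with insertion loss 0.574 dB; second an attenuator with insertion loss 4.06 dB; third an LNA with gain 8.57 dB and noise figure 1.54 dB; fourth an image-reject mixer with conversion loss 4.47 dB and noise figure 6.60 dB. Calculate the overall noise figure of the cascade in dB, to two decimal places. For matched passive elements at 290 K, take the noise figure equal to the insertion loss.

Convert to linear (a loss of L dB is a gain of −L dB): F_i = 10^(NF_i/10), G_i = 10^(G_i,dB/10)
  Stage 1: F_1 = 10^(0.574/10) = 1.141, G_1 = 10^(−0.574/10) = 0.8762
  Stage 2: F_2 = 10^(4.06/10) = 2.547, G_2 = 10^(−4.06/10) = 0.3926
  Stage 3: F_3 = 10^(1.54/10) = 1.426, G_3 = 10^(8.57/10) = 7.194
  Stage 4: F_4 = 10^(6.60/10) = 4.571, G_4 = 10^(−4.47/10) = 0.3573
Friis cascade:
  F = 1.141 + (2.547 − 1)/0.8762 + (1.426 − 1)/0.3440 + (4.571 − 1)/2.475 = 5.587
NF = 10 log₁₀(5.587) = 7.47 dB

7.47 dB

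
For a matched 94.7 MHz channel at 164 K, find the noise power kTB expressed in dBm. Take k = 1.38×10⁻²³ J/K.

−96.7 dBm

P_n = kTB = 1.38×10⁻²³ × 164 × 9.47×10⁷ = 2.14×10⁻¹³ W
In dBm: 10 log₁₀(2.14×10⁻¹³ / 10⁻³) = −96.7 dBm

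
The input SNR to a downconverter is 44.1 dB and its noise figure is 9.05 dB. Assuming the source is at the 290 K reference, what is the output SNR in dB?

By definition F = SNR_in/SNR_out, so in dB: SNR_out = SNR_in − NF
SNR_out = 44.1 − 9.05 = 35.05 dB

35.05 dB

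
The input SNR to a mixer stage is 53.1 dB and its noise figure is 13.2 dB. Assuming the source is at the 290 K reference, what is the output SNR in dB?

By definition F = SNR_in/SNR_out, so in dB: SNR_out = SNR_in − NF
SNR_out = 53.1 − 13.2 = 39.9 dB

39.9 dB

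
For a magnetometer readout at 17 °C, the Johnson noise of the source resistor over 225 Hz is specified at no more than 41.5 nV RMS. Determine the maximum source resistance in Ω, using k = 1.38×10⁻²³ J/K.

T = 17 °C + 273.15 = 290.15 K
Johnson–Nyquist: V_n = √(4kTRB) ⇒ R = V_n² / (4kTB)
4kTB = 4 × 1.38×10⁻²³ × 290.15 × 2.25×10² = 3.60×10⁻¹⁸
R = (4.15×10⁻⁸)² / 3.60×10⁻¹⁸ = 4.78×10² Ω = 478 Ω

478 Ω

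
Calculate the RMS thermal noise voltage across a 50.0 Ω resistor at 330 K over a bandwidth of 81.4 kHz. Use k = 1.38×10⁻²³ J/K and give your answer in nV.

V_n = √(4kTRB)
4kTRB = 4 × 1.38×10⁻²³ × 330 × 5.00×10¹ × 8.14×10⁴ = 7.41×10⁻¹⁴ V²
V_n = √(7.41×10⁻¹⁴) = 2.72×10⁻⁷ V = 272 nV

272 nV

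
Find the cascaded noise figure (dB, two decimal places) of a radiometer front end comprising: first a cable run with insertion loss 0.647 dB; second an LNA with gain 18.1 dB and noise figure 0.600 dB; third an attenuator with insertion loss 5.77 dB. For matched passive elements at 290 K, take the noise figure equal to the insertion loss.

Convert to linear (a loss of L dB is a gain of −L dB): F_i = 10^(NF_i/10), G_i = 10^(G_i,dB/10)
  Stage 1: F_1 = 10^(0.647/10) = 1.161, G_1 = 10^(−0.647/10) = 0.8616
  Stage 2: F_2 = 10^(0.600/10) = 1.148, G_2 = 10^(18.1/10) = 64.57
  Stage 3: F_3 = 10^(5.77/10) = 3.776, G_3 = 10^(−5.77/10) = 0.2649
Friis cascade:
  F = 1.161 + (1.148 − 1)/0.8616 + (3.776 − 1)/55.63 = 1.382
NF = 10 log₁₀(1.382) = 1.41 dB

1.41 dB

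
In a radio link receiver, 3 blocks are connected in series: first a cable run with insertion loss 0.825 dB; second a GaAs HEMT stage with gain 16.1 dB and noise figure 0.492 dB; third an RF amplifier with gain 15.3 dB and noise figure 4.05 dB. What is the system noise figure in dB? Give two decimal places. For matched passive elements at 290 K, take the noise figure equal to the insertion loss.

1.46 dB

Convert to linear (a loss of L dB is a gain of −L dB): F_i = 10^(NF_i/10), G_i = 10^(G_i,dB/10)
  Stage 1: F_1 = 10^(0.825/10) = 1.209, G_1 = 10^(−0.825/10) = 0.8270
  Stage 2: F_2 = 10^(0.492/10) = 1.120, G_2 = 10^(16.1/10) = 40.74
  Stage 3: F_3 = 10^(4.05/10) = 2.541, G_3 = 10^(15.3/10) = 33.88
Friis cascade:
  F = 1.209 + (1.120 − 1)/0.8270 + (2.541 − 1)/33.69 = 1.400
NF = 10 log₁₀(1.400) = 1.46 dB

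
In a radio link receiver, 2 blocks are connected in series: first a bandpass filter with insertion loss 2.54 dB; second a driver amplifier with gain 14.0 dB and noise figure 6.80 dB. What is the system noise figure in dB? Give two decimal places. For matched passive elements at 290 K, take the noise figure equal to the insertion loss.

Convert to linear (a loss of L dB is a gain of −L dB): F_i = 10^(NF_i/10), G_i = 10^(G_i,dB/10)
  Stage 1: F_1 = 10^(2.54/10) = 1.795, G_1 = 10^(−2.54/10) = 0.5572
  Stage 2: F_2 = 10^(6.80/10) = 4.786, G_2 = 10^(14.0/10) = 25.12
Friis cascade:
  F = 1.795 + (4.786 − 1)/0.5572 = 8.590
NF = 10 log₁₀(8.590) = 9.34 dB

9.34 dB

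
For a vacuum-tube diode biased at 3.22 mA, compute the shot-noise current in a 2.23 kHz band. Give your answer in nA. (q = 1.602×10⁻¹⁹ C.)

I_n = √(2qI·B)
2qI·B = 2 × 1.602×10⁻¹⁹ × 3.22×10⁻³ × 2.23×10³ = 2.30×10⁻¹⁸ A²
I_n = √(2.30×10⁻¹⁸) = 1.52×10⁻⁹ A = 1.52 nA

1.52 nA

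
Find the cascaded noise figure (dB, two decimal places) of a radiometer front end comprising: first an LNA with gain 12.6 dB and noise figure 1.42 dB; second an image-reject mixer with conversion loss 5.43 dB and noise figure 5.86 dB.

1.89 dB

Convert to linear (a loss of L dB is a gain of −L dB): F_i = 10^(NF_i/10), G_i = 10^(G_i,dB/10)
  Stage 1: F_1 = 10^(1.42/10) = 1.387, G_1 = 10^(12.6/10) = 18.20
  Stage 2: F_2 = 10^(5.86/10) = 3.855, G_2 = 10^(−5.43/10) = 0.2864
Friis cascade:
  F = 1.387 + (3.855 − 1)/18.20 = 1.544
NF = 10 log₁₀(1.544) = 1.89 dB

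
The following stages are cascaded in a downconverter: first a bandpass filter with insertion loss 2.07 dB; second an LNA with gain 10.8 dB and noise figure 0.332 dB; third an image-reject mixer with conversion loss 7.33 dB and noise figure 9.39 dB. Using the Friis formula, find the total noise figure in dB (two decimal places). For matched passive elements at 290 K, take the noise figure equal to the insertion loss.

Convert to linear (a loss of L dB is a gain of −L dB): F_i = 10^(NF_i/10), G_i = 10^(G_i,dB/10)
  Stage 1: F_1 = 10^(2.07/10) = 1.611, G_1 = 10^(−2.07/10) = 0.6209
  Stage 2: F_2 = 10^(0.332/10) = 1.079, G_2 = 10^(10.8/10) = 12.02
  Stage 3: F_3 = 10^(9.39/10) = 8.690, G_3 = 10^(−7.33/10) = 0.1849
Friis cascade:
  F = 1.611 + (1.079 − 1)/0.6209 + (8.690 − 1)/7.464 = 2.769
NF = 10 log₁₀(2.769) = 4.42 dB

4.42 dB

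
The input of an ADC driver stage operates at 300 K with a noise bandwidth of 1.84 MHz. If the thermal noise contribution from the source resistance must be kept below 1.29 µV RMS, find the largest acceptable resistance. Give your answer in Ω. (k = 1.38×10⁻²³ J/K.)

Johnson–Nyquist: V_n = √(4kTRB) ⇒ R = V_n² / (4kTB)
4kTB = 4 × 1.38×10⁻²³ × 300 × 1.84×10⁶ = 3.05×10⁻¹⁴
R = (1.29×10⁻⁶)² / 3.05×10⁻¹⁴ = 5.46×10¹ Ω = 54.6 Ω

54.6 Ω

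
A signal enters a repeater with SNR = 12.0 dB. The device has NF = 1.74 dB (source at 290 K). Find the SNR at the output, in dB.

10.26 dB

By definition F = SNR_in/SNR_out, so in dB: SNR_out = SNR_in − NF
SNR_out = 12.0 − 1.74 = 10.26 dB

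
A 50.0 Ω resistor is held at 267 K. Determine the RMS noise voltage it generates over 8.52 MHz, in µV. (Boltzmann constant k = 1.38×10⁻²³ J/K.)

2.51 µV

V_n = √(4kTRB)
4kTRB = 4 × 1.38×10⁻²³ × 267 × 5.00×10¹ × 8.52×10⁶ = 6.28×10⁻¹² V²
V_n = √(6.28×10⁻¹²) = 2.51×10⁻⁶ V = 2.51 µV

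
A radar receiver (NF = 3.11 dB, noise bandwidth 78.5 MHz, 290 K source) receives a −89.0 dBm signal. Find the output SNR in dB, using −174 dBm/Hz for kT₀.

2.9 dB

Noise floor: N = −174 + 10 log₁₀(B) + NF
10 log₁₀(7.85×10⁷) = 78.95 dB
N = −174 + 78.95 + 3.11 = −91.94 dBm
SNR = P_sig − N = −89.0 − (−91.94) = 2.94 dB → 2.9 dB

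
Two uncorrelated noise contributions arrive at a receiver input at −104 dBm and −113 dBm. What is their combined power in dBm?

Convert to linear, add, convert back:
P₁ = 3.98×10⁻¹⁴ W, P₂ = 5.01×10⁻¹⁵ W
P_tot = 4.48×10⁻¹⁴ W → 10 log₁₀(P_tot / 10⁻³) = −103.5 dBm

−103.5 dBm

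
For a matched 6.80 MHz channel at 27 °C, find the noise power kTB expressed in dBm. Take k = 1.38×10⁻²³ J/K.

T = 27 °C + 273.15 = 300.15 K
P_n = kTB = 1.38×10⁻²³ × 300.15 × 6.80×10⁶ = 2.82×10⁻¹⁴ W
In dBm: 10 log₁₀(2.82×10⁻¹⁴ / 10⁻³) = −105.5 dBm

−105.5 dBm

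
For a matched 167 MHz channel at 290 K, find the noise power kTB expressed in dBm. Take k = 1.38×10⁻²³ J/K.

−91.8 dBm

P_n = kTB = 1.38×10⁻²³ × 290 × 1.67×10⁸ = 6.68×10⁻¹³ W
In dBm: 10 log₁₀(6.68×10⁻¹³ / 10⁻³) = −91.8 dBm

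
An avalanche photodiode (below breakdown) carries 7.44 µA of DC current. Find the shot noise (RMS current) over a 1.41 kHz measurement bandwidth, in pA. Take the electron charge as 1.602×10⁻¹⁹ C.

I_n = √(2qI·B)
2qI·B = 2 × 1.602×10⁻¹⁹ × 7.44×10⁻⁶ × 1.41×10³ = 3.36×10⁻²¹ A²
I_n = √(3.36×10⁻²¹) = 5.80×10⁻¹¹ A = 58.0 pA

58.0 pA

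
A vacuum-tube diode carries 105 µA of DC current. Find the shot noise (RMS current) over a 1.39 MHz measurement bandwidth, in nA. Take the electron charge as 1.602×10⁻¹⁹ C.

6.84 nA

I_n = √(2qI·B)
2qI·B = 2 × 1.602×10⁻¹⁹ × 1.05×10⁻⁴ × 1.39×10⁶ = 4.68×10⁻¹⁷ A²
I_n = √(4.68×10⁻¹⁷) = 6.84×10⁻⁹ A = 6.84 nA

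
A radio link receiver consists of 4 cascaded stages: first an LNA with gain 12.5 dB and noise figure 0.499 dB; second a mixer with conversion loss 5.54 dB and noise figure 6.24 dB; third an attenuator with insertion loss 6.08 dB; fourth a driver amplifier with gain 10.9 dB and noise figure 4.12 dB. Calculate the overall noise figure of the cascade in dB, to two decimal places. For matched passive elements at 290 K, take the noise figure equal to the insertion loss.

5.06 dB

Convert to linear (a loss of L dB is a gain of −L dB): F_i = 10^(NF_i/10), G_i = 10^(G_i,dB/10)
  Stage 1: F_1 = 10^(0.499/10) = 1.122, G_1 = 10^(12.5/10) = 17.78
  Stage 2: F_2 = 10^(6.24/10) = 4.207, G_2 = 10^(−5.54/10) = 0.2793
  Stage 3: F_3 = 10^(6.08/10) = 4.055, G_3 = 10^(−6.08/10) = 0.2466
  Stage 4: F_4 = 10^(4.12/10) = 2.582, G_4 = 10^(10.9/10) = 12.30
Friis cascade:
  F = 1.122 + (4.207 − 1)/17.78 + (4.055 − 1)/4.966 + (2.582 − 1)/1.225 = 3.209
NF = 10 log₁₀(3.209) = 5.06 dB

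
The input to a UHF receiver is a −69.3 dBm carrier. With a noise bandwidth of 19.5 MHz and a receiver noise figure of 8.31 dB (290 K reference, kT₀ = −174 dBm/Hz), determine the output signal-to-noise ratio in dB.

23.5 dB

Noise floor: N = −174 + 10 log₁₀(B) + NF
10 log₁₀(1.95×10⁷) = 72.9 dB
N = −174 + 72.9 + 8.31 = −92.79 dBm
SNR = P_sig − N = −69.3 − (−92.79) = 23.49 dB → 23.5 dB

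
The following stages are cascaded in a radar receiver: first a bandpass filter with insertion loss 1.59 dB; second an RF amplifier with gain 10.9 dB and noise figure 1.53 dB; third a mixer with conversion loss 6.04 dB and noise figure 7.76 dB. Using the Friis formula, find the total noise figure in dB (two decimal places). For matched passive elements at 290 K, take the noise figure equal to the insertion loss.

Convert to linear (a loss of L dB is a gain of −L dB): F_i = 10^(NF_i/10), G_i = 10^(G_i,dB/10)
  Stage 1: F_1 = 10^(1.59/10) = 1.442, G_1 = 10^(−1.59/10) = 0.6934
  Stage 2: F_2 = 10^(1.53/10) = 1.422, G_2 = 10^(10.9/10) = 12.30
  Stage 3: F_3 = 10^(7.76/10) = 5.970, G_3 = 10^(−6.04/10) = 0.2489
Friis cascade:
  F = 1.442 + (1.422 − 1)/0.6934 + (5.970 − 1)/8.531 = 2.634
NF = 10 log₁₀(2.634) = 4.21 dB

4.21 dB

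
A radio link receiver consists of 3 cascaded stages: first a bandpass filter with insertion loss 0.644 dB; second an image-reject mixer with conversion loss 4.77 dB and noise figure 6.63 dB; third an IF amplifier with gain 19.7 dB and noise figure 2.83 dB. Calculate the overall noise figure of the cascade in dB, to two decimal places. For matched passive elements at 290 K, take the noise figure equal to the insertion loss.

Convert to linear (a loss of L dB is a gain of −L dB): F_i = 10^(NF_i/10), G_i = 10^(G_i,dB/10)
  Stage 1: F_1 = 10^(0.644/10) = 1.160, G_1 = 10^(−0.644/10) = 0.8622
  Stage 2: F_2 = 10^(6.63/10) = 4.603, G_2 = 10^(−4.77/10) = 0.3334
  Stage 3: F_3 = 10^(2.83/10) = 1.919, G_3 = 10^(19.7/10) = 93.33
Friis cascade:
  F = 1.160 + (4.603 − 1)/0.8622 + (1.919 − 1)/0.2875 = 8.534
NF = 10 log₁₀(8.534) = 9.31 dB

9.31 dB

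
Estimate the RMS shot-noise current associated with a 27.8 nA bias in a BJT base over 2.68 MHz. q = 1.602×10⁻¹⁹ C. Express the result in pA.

I_n = √(2qI·B)
2qI·B = 2 × 1.602×10⁻¹⁹ × 2.78×10⁻⁸ × 2.68×10⁶ = 2.39×10⁻²⁰ A²
I_n = √(2.39×10⁻²⁰) = 1.55×10⁻¹⁰ A = 155 pA

155 pA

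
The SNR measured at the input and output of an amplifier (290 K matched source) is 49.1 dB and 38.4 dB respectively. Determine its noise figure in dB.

10.7 dB

NF (dB) = SNR_in(dB) − SNR_out(dB) when the source is at T₀
NF = 49.1 − 38.4 = 10.7 dB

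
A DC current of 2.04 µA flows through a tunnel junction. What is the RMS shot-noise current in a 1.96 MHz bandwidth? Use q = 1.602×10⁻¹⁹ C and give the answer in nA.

1.13 nA

I_n = √(2qI·B)
2qI·B = 2 × 1.602×10⁻¹⁹ × 2.04×10⁻⁶ × 1.96×10⁶ = 1.28×10⁻¹⁸ A²
I_n = √(1.28×10⁻¹⁸) = 1.13×10⁻⁹ A = 1.13 nA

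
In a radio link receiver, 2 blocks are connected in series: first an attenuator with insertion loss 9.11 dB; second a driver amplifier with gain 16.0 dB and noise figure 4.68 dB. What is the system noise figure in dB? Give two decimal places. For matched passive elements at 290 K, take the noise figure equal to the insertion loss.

13.79 dB

Convert to linear (a loss of L dB is a gain of −L dB): F_i = 10^(NF_i/10), G_i = 10^(G_i,dB/10)
  Stage 1: F_1 = 10^(9.11/10) = 8.147, G_1 = 10^(−9.11/10) = 0.1227
  Stage 2: F_2 = 10^(4.68/10) = 2.938, G_2 = 10^(16.0/10) = 39.81
Friis cascade:
  F = 8.147 + (2.938 − 1)/0.1227 = 23.93
NF = 10 log₁₀(23.93) = 13.79 dB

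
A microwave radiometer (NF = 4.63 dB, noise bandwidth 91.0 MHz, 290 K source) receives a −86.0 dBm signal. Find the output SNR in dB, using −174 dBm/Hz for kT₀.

Noise floor: N = −174 + 10 log₁₀(B) + NF
10 log₁₀(9.10×10⁷) = 79.59 dB
N = −174 + 79.59 + 4.63 = −89.78 dBm
SNR = P_sig − N = −86.0 − (−89.78) = 3.78 dB → 3.8 dB

3.8 dB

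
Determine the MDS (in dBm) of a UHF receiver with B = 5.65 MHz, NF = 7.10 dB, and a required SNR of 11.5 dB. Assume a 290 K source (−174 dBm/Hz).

−87.9 dBm

Sensitivity = −174 + 10 log₁₀(B) + NF + SNR_min
= −174 + 67.52 + 7.10 + 11.5
= −87.88 dBm → −87.9 dBm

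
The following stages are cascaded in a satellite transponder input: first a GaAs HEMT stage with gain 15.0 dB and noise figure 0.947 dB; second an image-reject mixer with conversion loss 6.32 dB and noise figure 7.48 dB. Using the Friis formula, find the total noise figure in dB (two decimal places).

1.43 dB

Convert to linear (a loss of L dB is a gain of −L dB): F_i = 10^(NF_i/10), G_i = 10^(G_i,dB/10)
  Stage 1: F_1 = 10^(0.947/10) = 1.244, G_1 = 10^(15.0/10) = 31.62
  Stage 2: F_2 = 10^(7.48/10) = 5.598, G_2 = 10^(−6.32/10) = 0.2333
Friis cascade:
  F = 1.244 + (5.598 − 1)/31.62 = 1.389
NF = 10 log₁₀(1.389) = 1.43 dB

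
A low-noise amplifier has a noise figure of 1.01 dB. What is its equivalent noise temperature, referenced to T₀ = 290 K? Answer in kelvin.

F = 10^(1.01/10) = 1.26183
T_e = (F − 1)·T₀ = (1.26183 − 1) × 290 = 75.9 K

75.9 K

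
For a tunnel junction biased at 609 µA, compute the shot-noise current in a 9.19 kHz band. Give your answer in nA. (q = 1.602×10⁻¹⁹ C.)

1.34 nA

I_n = √(2qI·B)
2qI·B = 2 × 1.602×10⁻¹⁹ × 6.09×10⁻⁴ × 9.19×10³ = 1.79×10⁻¹⁸ A²
I_n = √(1.79×10⁻¹⁸) = 1.34×10⁻⁹ A = 1.34 nA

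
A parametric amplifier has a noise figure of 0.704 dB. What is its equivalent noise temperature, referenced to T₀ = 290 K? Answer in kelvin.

51.0 K

F = 10^(0.704/10) = 1.17598
T_e = (F − 1)·T₀ = (1.17598 − 1) × 290 = 51.0 K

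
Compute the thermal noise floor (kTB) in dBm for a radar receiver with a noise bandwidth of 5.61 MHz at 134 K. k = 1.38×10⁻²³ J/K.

P_n = kTB = 1.38×10⁻²³ × 134 × 5.61×10⁶ = 1.04×10⁻¹⁴ W
In dBm: 10 log₁₀(1.04×10⁻¹⁴ / 10⁻³) = −109.8 dBm

−109.8 dBm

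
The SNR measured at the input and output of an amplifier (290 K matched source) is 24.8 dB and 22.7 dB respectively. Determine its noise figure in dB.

2.1 dB

NF (dB) = SNR_in(dB) − SNR_out(dB) when the source is at T₀
NF = 24.8 − 22.7 = 2.1 dB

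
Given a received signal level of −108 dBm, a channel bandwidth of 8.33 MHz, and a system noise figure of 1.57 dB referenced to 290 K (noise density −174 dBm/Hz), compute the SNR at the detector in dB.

−4.8 dB

Noise floor: N = −174 + 10 log₁₀(B) + NF
10 log₁₀(8.33×10⁶) = 69.21 dB
N = −174 + 69.21 + 1.57 = −103.22 dBm
SNR = P_sig − N = −108 − (−103.22) = −4.78 dB → −4.8 dB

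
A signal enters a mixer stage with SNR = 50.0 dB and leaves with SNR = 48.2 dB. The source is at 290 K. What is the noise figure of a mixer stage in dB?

1.8 dB

NF (dB) = SNR_in(dB) − SNR_out(dB) when the source is at T₀
NF = 50.0 − 48.2 = 1.8 dB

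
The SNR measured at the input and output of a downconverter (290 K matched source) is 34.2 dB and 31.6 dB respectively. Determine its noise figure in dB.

2.6 dB

NF (dB) = SNR_in(dB) − SNR_out(dB) when the source is at T₀
NF = 34.2 − 31.6 = 2.6 dB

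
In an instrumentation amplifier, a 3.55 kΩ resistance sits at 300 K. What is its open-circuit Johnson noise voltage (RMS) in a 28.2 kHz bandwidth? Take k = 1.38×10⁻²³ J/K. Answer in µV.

V_n = √(4kTRB)
4kTRB = 4 × 1.38×10⁻²³ × 300 × 3.55×10³ × 2.82×10⁴ = 1.66×10⁻¹² V²
V_n = √(1.66×10⁻¹²) = 1.29×10⁻⁶ V = 1.29 µV

1.29 µV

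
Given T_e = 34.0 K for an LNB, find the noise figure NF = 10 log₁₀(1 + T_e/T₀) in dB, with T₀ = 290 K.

F = 1 + T_e/T₀ = 1 + 34.0/290 = 1.11724
NF = 10 log₁₀(1.11724) = 0.481 dB

0.481 dB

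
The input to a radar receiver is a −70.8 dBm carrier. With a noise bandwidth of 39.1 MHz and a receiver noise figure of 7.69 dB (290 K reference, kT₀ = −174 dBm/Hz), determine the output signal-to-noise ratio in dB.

Noise floor: N = −174 + 10 log₁₀(B) + NF
10 log₁₀(3.91×10⁷) = 75.92 dB
N = −174 + 75.92 + 7.69 = −90.39 dBm
SNR = P_sig − N = −70.8 − (−90.39) = 19.59 dB → 19.6 dB

19.6 dB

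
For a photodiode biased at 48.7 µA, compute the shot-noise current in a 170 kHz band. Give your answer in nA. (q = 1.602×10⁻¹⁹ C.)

1.63 nA

I_n = √(2qI·B)
2qI·B = 2 × 1.602×10⁻¹⁹ × 4.87×10⁻⁵ × 1.70×10⁵ = 2.65×10⁻¹⁸ A²
I_n = √(2.65×10⁻¹⁸) = 1.63×10⁻⁹ A = 1.63 nA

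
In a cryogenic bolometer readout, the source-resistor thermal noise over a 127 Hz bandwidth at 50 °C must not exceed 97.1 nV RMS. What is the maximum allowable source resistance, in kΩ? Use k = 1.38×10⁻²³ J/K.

T = 50 °C + 273.15 = 323.15 K
Johnson–Nyquist: V_n = √(4kTRB) ⇒ R = V_n² / (4kTB)
4kTB = 4 × 1.38×10⁻²³ × 323.15 × 1.27×10² = 2.27×10⁻¹⁸
R = (9.71×10⁻⁸)² / 2.27×10⁻¹⁸ = 4.16×10³ Ω = 4.16 kΩ

4.16 kΩ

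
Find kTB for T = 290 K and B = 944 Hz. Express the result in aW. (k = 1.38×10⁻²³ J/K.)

3.78 aW

P_n = kTB = 1.38×10⁻²³ × 290 × 9.44×10² = 3.78×10⁻¹⁸ W = 3.78 aW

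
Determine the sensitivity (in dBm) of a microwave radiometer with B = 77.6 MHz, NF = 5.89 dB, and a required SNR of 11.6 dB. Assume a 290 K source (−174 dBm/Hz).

−77.6 dBm

Sensitivity = −174 + 10 log₁₀(B) + NF + SNR_min
= −174 + 78.9 + 5.89 + 11.6
= −77.61 dBm → −77.6 dBm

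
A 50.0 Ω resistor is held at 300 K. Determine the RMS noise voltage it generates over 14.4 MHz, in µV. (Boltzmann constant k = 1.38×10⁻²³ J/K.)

3.45 µV

V_n = √(4kTRB)
4kTRB = 4 × 1.38×10⁻²³ × 300 × 5.00×10¹ × 1.44×10⁷ = 1.19×10⁻¹¹ V²
V_n = √(1.19×10⁻¹¹) = 3.45×10⁻⁶ V = 3.45 µV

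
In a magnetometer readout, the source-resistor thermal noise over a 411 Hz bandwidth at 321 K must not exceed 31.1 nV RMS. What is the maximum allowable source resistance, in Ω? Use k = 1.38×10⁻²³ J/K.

Johnson–Nyquist: V_n = √(4kTRB) ⇒ R = V_n² / (4kTB)
4kTB = 4 × 1.38×10⁻²³ × 321 × 4.11×10² = 7.28×10⁻¹⁸
R = (3.11×10⁻⁸)² / 7.28×10⁻¹⁸ = 1.33×10² Ω = 133 Ω

133 Ω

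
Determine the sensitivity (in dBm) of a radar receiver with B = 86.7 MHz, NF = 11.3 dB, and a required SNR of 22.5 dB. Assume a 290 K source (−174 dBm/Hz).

−60.8 dBm

Sensitivity = −174 + 10 log₁₀(B) + NF + SNR_min
= −174 + 79.38 + 11.3 + 22.5
= −60.82 dBm → −60.8 dBm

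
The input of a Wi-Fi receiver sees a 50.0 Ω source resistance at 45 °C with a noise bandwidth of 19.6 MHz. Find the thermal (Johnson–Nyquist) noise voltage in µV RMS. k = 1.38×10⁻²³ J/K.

T = 45 °C + 273.15 = 318.15 K
V_n = √(4kTRB)
4kTRB = 4 × 1.38×10⁻²³ × 318.15 × 5.00×10¹ × 1.96×10⁷ = 1.72×10⁻¹¹ V²
V_n = √(1.72×10⁻¹¹) = 4.15×10⁻⁶ V = 4.15 µV

4.15 µV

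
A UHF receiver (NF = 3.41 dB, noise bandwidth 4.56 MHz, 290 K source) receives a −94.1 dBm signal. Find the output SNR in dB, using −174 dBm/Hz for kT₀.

Noise floor: N = −174 + 10 log₁₀(B) + NF
10 log₁₀(4.56×10⁶) = 66.59 dB
N = −174 + 66.59 + 3.41 = −104.00 dBm
SNR = P_sig − N = −94.1 − (−104.00) = 9.90 dB → 9.9 dB

9.9 dB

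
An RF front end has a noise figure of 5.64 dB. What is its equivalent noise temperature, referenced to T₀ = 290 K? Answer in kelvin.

773 K

F = 10^(5.64/10) = 3.66438
T_e = (F − 1)·T₀ = (3.66438 − 1) × 290 = 773 K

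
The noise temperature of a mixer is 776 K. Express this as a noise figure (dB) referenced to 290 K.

F = 1 + T_e/T₀ = 1 + 776/290 = 3.67586
NF = 10 log₁₀(3.67586) = 5.65 dB

5.65 dB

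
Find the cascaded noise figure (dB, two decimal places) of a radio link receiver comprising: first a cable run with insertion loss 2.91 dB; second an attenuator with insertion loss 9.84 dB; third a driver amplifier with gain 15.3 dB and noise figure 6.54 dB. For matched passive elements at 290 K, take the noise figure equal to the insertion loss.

Convert to linear (a loss of L dB is a gain of −L dB): F_i = 10^(NF_i/10), G_i = 10^(G_i,dB/10)
  Stage 1: F_1 = 10^(2.91/10) = 1.954, G_1 = 10^(−2.91/10) = 0.5117
  Stage 2: F_2 = 10^(9.84/10) = 9.638, G_2 = 10^(−9.84/10) = 0.1038
  Stage 3: F_3 = 10^(6.54/10) = 4.508, G_3 = 10^(15.3/10) = 33.88
Friis cascade:
  F = 1.954 + (9.638 − 1)/0.5117 + (4.508 − 1)/0.05309 = 84.92
NF = 10 log₁₀(84.92) = 19.29 dB

19.29 dB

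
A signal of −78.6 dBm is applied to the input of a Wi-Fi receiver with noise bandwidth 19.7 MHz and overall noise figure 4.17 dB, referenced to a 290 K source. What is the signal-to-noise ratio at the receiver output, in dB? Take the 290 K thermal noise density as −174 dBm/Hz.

Noise floor: N = −174 + 10 log₁₀(B) + NF
10 log₁₀(1.97×10⁷) = 72.94 dB
N = −174 + 72.94 + 4.17 = −96.89 dBm
SNR = P_sig − N = −78.6 − (−96.89) = 18.29 dB → 18.3 dB

18.3 dB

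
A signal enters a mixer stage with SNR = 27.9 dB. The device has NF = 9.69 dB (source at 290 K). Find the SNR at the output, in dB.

18.21 dB

By definition F = SNR_in/SNR_out, so in dB: SNR_out = SNR_in − NF
SNR_out = 27.9 − 9.69 = 18.21 dB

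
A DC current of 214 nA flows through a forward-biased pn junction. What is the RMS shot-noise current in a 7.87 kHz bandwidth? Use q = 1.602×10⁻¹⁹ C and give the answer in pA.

I_n = √(2qI·B)
2qI·B = 2 × 1.602×10⁻¹⁹ × 2.14×10⁻⁷ × 7.87×10³ = 5.40×10⁻²² A²
I_n = √(5.40×10⁻²²) = 2.32×10⁻¹¹ A = 23.2 pA

23.2 pA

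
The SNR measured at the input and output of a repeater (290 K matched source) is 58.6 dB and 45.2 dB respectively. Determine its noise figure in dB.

13.4 dB

NF (dB) = SNR_in(dB) − SNR_out(dB) when the source is at T₀
NF = 58.6 − 45.2 = 13.4 dB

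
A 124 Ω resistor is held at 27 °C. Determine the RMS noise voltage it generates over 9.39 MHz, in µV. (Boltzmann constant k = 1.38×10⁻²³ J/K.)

4.39 µV

T = 27 °C + 273.15 = 300.15 K
V_n = √(4kTRB)
4kTRB = 4 × 1.38×10⁻²³ × 300.15 × 1.24×10² × 9.39×10⁶ = 1.93×10⁻¹¹ V²
V_n = √(1.93×10⁻¹¹) = 4.39×10⁻⁶ V = 4.39 µV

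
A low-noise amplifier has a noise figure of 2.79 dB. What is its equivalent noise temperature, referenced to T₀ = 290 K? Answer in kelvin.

F = 10^(2.79/10) = 1.90108
T_e = (F − 1)·T₀ = (1.90108 − 1) × 290 = 261 K

261 K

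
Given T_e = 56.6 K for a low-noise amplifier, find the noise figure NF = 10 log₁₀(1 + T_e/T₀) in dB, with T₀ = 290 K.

F = 1 + T_e/T₀ = 1 + 56.6/290 = 1.19517
NF = 10 log₁₀(1.19517) = 0.774 dB

0.774 dB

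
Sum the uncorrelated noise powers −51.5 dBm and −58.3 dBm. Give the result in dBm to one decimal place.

−50.7 dBm

Convert to linear, add, convert back:
P₁ = 7.08×10⁻⁹ W, P₂ = 1.48×10⁻⁹ W
P_tot = 8.56×10⁻⁹ W → 10 log₁₀(P_tot / 10⁻³) = −50.7 dBm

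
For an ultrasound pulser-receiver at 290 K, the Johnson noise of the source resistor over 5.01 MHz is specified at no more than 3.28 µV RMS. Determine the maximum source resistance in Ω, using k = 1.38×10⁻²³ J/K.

Johnson–Nyquist: V_n = √(4kTRB) ⇒ R = V_n² / (4kTB)
4kTB = 4 × 1.38×10⁻²³ × 290 × 5.01×10⁶ = 8.02×10⁻¹⁴
R = (3.28×10⁻⁶)² / 8.02×10⁻¹⁴ = 1.34×10² Ω = 134 Ω

134 Ω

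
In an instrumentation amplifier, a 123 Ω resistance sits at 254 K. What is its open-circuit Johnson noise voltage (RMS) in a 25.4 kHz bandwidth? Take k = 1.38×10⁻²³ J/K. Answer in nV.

V_n = √(4kTRB)
4kTRB = 4 × 1.38×10⁻²³ × 254 × 1.23×10² × 2.54×10⁴ = 4.38×10⁻¹⁴ V²
V_n = √(4.38×10⁻¹⁴) = 2.09×10⁻⁷ V = 209 nV

209 nV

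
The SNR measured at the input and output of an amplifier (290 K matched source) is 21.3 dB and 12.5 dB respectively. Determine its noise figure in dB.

NF (dB) = SNR_in(dB) − SNR_out(dB) when the source is at T₀
NF = 21.3 − 12.5 = 8.8 dB

8.8 dB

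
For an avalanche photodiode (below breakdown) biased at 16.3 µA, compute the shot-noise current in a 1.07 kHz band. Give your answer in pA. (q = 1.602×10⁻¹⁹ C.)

74.8 pA

I_n = √(2qI·B)
2qI·B = 2 × 1.602×10⁻¹⁹ × 1.63×10⁻⁵ × 1.07×10³ = 5.59×10⁻²¹ A²
I_n = √(5.59×10⁻²¹) = 7.48×10⁻¹¹ A = 74.8 pA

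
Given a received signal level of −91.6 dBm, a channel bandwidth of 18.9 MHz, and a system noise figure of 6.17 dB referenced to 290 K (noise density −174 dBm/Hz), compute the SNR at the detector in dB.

3.5 dB

Noise floor: N = −174 + 10 log₁₀(B) + NF
10 log₁₀(1.89×10⁷) = 72.76 dB
N = −174 + 72.76 + 6.17 = −95.07 dBm
SNR = P_sig − N = −91.6 − (−95.07) = 3.47 dB → 3.5 dB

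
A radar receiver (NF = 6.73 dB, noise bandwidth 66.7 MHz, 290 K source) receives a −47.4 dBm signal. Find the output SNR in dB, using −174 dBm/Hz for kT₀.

Noise floor: N = −174 + 10 log₁₀(B) + NF
10 log₁₀(6.67×10⁷) = 78.24 dB
N = −174 + 78.24 + 6.73 = −89.03 dBm
SNR = P_sig − N = −47.4 − (−89.03) = 41.63 dB → 41.6 dB

41.6 dB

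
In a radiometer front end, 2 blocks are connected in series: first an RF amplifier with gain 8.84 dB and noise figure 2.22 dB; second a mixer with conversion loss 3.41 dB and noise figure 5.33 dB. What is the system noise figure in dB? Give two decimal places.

2.97 dB

Convert to linear (a loss of L dB is a gain of −L dB): F_i = 10^(NF_i/10), G_i = 10^(G_i,dB/10)
  Stage 1: F_1 = 10^(2.22/10) = 1.667, G_1 = 10^(8.84/10) = 7.656
  Stage 2: F_2 = 10^(5.33/10) = 3.412, G_2 = 10^(−3.41/10) = 0.4560
Friis cascade:
  F = 1.667 + (3.412 − 1)/7.656 = 1.982
NF = 10 log₁₀(1.982) = 2.97 dB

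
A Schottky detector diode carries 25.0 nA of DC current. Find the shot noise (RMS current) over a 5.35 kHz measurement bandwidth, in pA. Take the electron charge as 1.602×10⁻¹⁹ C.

6.55 pA

I_n = √(2qI·B)
2qI·B = 2 × 1.602×10⁻¹⁹ × 2.50×10⁻⁸ × 5.35×10³ = 4.29×10⁻²³ A²
I_n = √(4.29×10⁻²³) = 6.55×10⁻¹² A = 6.55 pA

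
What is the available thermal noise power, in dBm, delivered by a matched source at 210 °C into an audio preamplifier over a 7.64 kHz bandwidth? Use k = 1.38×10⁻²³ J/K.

−132.9 dBm

T = 210 °C + 273.15 = 483.15 K
P_n = kTB = 1.38×10⁻²³ × 483.15 × 7.64×10³ = 5.09×10⁻¹⁷ W
In dBm: 10 log₁₀(5.09×10⁻¹⁷ / 10⁻³) = −132.9 dBm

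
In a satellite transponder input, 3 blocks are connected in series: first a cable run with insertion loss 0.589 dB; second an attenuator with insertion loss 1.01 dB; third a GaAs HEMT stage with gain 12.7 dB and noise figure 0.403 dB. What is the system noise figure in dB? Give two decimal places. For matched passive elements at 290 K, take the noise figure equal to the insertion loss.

2.00 dB

Convert to linear (a loss of L dB is a gain of −L dB): F_i = 10^(NF_i/10), G_i = 10^(G_i,dB/10)
  Stage 1: F_1 = 10^(0.589/10) = 1.145, G_1 = 10^(−0.589/10) = 0.8732
  Stage 2: F_2 = 10^(1.01/10) = 1.262, G_2 = 10^(−1.01/10) = 0.7925
  Stage 3: F_3 = 10^(0.403/10) = 1.097, G_3 = 10^(12.7/10) = 18.62
Friis cascade:
  F = 1.145 + (1.262 − 1)/0.8732 + (1.097 − 1)/0.6920 = 1.586
NF = 10 log₁₀(1.586) = 2.00 dB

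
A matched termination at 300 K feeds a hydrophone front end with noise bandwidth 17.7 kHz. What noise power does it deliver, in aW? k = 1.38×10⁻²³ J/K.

73.3 aW

P_n = kTB = 1.38×10⁻²³ × 300 × 1.77×10⁴ = 7.33×10⁻¹⁷ W = 73.3 aW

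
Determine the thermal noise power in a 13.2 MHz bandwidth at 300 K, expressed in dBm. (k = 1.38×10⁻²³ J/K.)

P_n = kTB = 1.38×10⁻²³ × 300 × 1.32×10⁷ = 5.46×10⁻¹⁴ W
In dBm: 10 log₁₀(5.46×10⁻¹⁴ / 10⁻³) = −102.6 dBm

−102.6 dBm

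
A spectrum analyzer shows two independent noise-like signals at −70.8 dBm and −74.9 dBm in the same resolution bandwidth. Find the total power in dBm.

−69.4 dBm

Convert to linear, add, convert back:
P₁ = 8.32×10⁻¹¹ W, P₂ = 3.24×10⁻¹¹ W
P_tot = 1.16×10⁻¹⁰ W → 10 log₁₀(P_tot / 10⁻³) = −69.4 dBm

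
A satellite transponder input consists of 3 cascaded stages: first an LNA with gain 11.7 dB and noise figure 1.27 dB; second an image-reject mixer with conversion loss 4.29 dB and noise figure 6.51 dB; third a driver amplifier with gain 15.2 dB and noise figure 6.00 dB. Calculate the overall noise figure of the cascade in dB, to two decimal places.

Convert to linear (a loss of L dB is a gain of −L dB): F_i = 10^(NF_i/10), G_i = 10^(G_i,dB/10)
  Stage 1: F_1 = 10^(1.27/10) = 1.340, G_1 = 10^(11.7/10) = 14.79
  Stage 2: F_2 = 10^(6.51/10) = 4.477, G_2 = 10^(−4.29/10) = 0.3724
  Stage 3: F_3 = 10^(6.00/10) = 3.981, G_3 = 10^(15.2/10) = 33.11
Friis cascade:
  F = 1.340 + (4.477 − 1)/14.79 + (3.981 − 1)/5.508 = 2.116
NF = 10 log₁₀(2.116) = 3.26 dB

3.26 dB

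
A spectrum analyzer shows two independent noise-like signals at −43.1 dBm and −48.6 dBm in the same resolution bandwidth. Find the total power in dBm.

−42.0 dBm

Convert to linear, add, convert back:
P₁ = 4.90×10⁻⁸ W, P₂ = 1.38×10⁻⁸ W
P_tot = 6.28×10⁻⁸ W → 10 log₁₀(P_tot / 10⁻³) = −42.0 dBm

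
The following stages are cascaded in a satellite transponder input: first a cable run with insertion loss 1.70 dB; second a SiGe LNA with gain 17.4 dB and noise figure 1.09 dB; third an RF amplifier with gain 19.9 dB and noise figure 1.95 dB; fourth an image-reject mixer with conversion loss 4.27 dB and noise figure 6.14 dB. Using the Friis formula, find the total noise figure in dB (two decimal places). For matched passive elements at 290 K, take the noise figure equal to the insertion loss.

2.83 dB

Convert to linear (a loss of L dB is a gain of −L dB): F_i = 10^(NF_i/10), G_i = 10^(G_i,dB/10)
  Stage 1: F_1 = 10^(1.70/10) = 1.479, G_1 = 10^(−1.70/10) = 0.6761
  Stage 2: F_2 = 10^(1.09/10) = 1.285, G_2 = 10^(17.4/10) = 54.95
  Stage 3: F_3 = 10^(1.95/10) = 1.567, G_3 = 10^(19.9/10) = 97.72
  Stage 4: F_4 = 10^(6.14/10) = 4.111, G_4 = 10^(−4.27/10) = 0.3741
Friis cascade:
  F = 1.479 + (1.285 − 1)/0.6761 + (1.567 − 1)/37.15 + (4.111 − 1)/3631 = 1.917
NF = 10 log₁₀(1.917) = 2.83 dB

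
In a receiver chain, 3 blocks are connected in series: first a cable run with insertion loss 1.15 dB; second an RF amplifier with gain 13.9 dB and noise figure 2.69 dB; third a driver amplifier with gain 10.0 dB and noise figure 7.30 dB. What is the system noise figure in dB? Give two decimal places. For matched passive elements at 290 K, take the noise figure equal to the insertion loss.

4.24 dB

Convert to linear (a loss of L dB is a gain of −L dB): F_i = 10^(NF_i/10), G_i = 10^(G_i,dB/10)
  Stage 1: F_1 = 10^(1.15/10) = 1.303, G_1 = 10^(−1.15/10) = 0.7674
  Stage 2: F_2 = 10^(2.69/10) = 1.858, G_2 = 10^(13.9/10) = 24.55
  Stage 3: F_3 = 10^(7.30/10) = 5.370, G_3 = 10^(10.0/10) = 10.00
Friis cascade:
  F = 1.303 + (1.858 − 1)/0.7674 + (5.370 − 1)/18.84 = 2.653
NF = 10 log₁₀(2.653) = 4.24 dB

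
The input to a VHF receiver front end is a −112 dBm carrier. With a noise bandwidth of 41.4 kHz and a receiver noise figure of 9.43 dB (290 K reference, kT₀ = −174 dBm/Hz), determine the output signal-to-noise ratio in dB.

Noise floor: N = −174 + 10 log₁₀(B) + NF
10 log₁₀(4.14×10⁴) = 46.17 dB
N = −174 + 46.17 + 9.43 = −118.40 dBm
SNR = P_sig − N = −112 − (−118.40) = 6.40 dB → 6.4 dB

6.4 dB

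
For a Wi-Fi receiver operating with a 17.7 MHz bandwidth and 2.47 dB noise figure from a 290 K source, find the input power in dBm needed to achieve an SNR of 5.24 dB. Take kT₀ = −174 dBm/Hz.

−93.8 dBm

Sensitivity = −174 + 10 log₁₀(B) + NF + SNR_min
= −174 + 72.48 + 2.47 + 5.24
= −93.81 dBm → −93.8 dBm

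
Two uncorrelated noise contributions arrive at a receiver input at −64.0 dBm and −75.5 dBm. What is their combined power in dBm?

−63.7 dBm

Convert to linear, add, convert back:
P₁ = 3.98×10⁻¹⁰ W, P₂ = 2.82×10⁻¹¹ W
P_tot = 4.26×10⁻¹⁰ W → 10 log₁₀(P_tot / 10⁻³) = −63.7 dBm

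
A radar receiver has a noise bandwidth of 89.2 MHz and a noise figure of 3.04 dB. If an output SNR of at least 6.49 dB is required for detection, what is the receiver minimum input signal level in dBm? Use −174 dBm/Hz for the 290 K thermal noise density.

−85.0 dBm

Sensitivity = −174 + 10 log₁₀(B) + NF + SNR_min
= −174 + 79.5 + 3.04 + 6.49
= −84.97 dBm → −85.0 dBm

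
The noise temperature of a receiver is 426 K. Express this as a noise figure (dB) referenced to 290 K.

F = 1 + T_e/T₀ = 1 + 426/290 = 2.46897
NF = 10 log₁₀(2.46897) = 3.93 dB

3.93 dB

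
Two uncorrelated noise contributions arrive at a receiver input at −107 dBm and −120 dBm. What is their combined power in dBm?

−106.8 dBm

Convert to linear, add, convert back:
P₁ = 2.00×10⁻¹⁴ W, P₂ = 1.00×10⁻¹⁵ W
P_tot = 2.10×10⁻¹⁴ W → 10 log₁₀(P_tot / 10⁻³) = −106.8 dBm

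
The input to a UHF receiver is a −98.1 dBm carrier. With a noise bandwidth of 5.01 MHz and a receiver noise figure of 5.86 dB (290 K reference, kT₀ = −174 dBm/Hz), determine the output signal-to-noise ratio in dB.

Noise floor: N = −174 + 10 log₁₀(B) + NF
10 log₁₀(5.01×10⁶) = 67 dB
N = −174 + 67 + 5.86 = −101.14 dBm
SNR = P_sig − N = −98.1 − (−101.14) = 3.04 dB → 3.0 dB

3.0 dB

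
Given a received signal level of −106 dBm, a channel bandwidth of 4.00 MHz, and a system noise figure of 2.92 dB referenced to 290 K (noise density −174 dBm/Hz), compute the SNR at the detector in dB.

−0.9 dB

Noise floor: N = −174 + 10 log₁₀(B) + NF
10 log₁₀(4.00×10⁶) = 66.02 dB
N = −174 + 66.02 + 2.92 = −105.06 dBm
SNR = P_sig − N = −106 − (−105.06) = −0.94 dB → −0.9 dB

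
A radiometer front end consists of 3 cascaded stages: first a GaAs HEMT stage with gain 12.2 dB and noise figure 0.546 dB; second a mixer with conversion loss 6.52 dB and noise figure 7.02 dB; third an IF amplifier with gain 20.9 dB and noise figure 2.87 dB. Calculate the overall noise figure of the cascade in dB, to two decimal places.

2.12 dB

Convert to linear (a loss of L dB is a gain of −L dB): F_i = 10^(NF_i/10), G_i = 10^(G_i,dB/10)
  Stage 1: F_1 = 10^(0.546/10) = 1.134, G_1 = 10^(12.2/10) = 16.60
  Stage 2: F_2 = 10^(7.02/10) = 5.035, G_2 = 10^(−6.52/10) = 0.2228
  Stage 3: F_3 = 10^(2.87/10) = 1.936, G_3 = 10^(20.9/10) = 123.0
Friis cascade:
  F = 1.134 + (5.035 − 1)/16.60 + (1.936 − 1)/3.698 = 1.630
NF = 10 log₁₀(1.630) = 2.12 dB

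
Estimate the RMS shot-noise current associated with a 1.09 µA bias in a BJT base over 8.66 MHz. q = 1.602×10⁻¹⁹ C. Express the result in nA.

I_n = √(2qI·B)
2qI·B = 2 × 1.602×10⁻¹⁹ × 1.09×10⁻⁶ × 8.66×10⁶ = 3.02×10⁻¹⁸ A²
I_n = √(3.02×10⁻¹⁸) = 1.74×10⁻⁹ A = 1.74 nA

1.74 nA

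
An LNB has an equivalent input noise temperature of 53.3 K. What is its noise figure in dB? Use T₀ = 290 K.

0.733 dB

F = 1 + T_e/T₀ = 1 + 53.3/290 = 1.18379
NF = 10 log₁₀(1.18379) = 0.733 dB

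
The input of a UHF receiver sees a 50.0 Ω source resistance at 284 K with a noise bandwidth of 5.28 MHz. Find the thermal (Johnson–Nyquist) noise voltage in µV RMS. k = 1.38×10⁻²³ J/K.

V_n = √(4kTRB)
4kTRB = 4 × 1.38×10⁻²³ × 284 × 5.00×10¹ × 5.28×10⁶ = 4.14×10⁻¹² V²
V_n = √(4.14×10⁻¹²) = 2.03×10⁻⁶ V = 2.03 µV

2.03 µV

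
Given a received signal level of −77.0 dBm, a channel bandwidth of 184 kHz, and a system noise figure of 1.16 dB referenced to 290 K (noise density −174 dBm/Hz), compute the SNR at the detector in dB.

Noise floor: N = −174 + 10 log₁₀(B) + NF
10 log₁₀(1.84×10⁵) = 52.65 dB
N = −174 + 52.65 + 1.16 = −120.19 dBm
SNR = P_sig − N = −77.0 − (−120.19) = 43.19 dB → 43.2 dB

43.2 dB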